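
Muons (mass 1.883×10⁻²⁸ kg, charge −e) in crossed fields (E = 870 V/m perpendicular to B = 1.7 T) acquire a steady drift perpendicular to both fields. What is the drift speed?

v_d ≈ 510 m/s

In crossed fields the guiding centre drifts at v_d = |E×B|/B² = E/B, independent of charge and mass.
v_d = 870/1.7 = 510 m/s.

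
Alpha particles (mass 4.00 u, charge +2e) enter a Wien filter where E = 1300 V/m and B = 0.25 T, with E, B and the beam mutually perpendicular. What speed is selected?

Straight-line motion ⇒ electric and magnetic forces cancel, so E = vB.
v = E/B = 1300/0.25 = 5200 m/s.

v = 5200 m/s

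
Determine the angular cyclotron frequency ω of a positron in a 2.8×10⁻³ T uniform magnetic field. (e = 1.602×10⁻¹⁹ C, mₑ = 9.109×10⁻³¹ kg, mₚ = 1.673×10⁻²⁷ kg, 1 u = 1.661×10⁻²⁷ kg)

ω ≈ 4.9×10⁸ rad/s

ω = |q|B/m.
ω = (1.602×10⁻¹⁹)(2.8×10⁻³)/9.109×10⁻³¹ ≈ 4.9×10⁸ rad/s.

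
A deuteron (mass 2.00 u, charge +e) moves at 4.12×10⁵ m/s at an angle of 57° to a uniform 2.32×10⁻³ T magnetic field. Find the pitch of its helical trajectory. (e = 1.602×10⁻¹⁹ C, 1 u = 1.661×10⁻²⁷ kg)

p ≈ 12.6 m

v∥ = v cosθ = 4.12×10⁵·cos57° ≈ 2.244×10⁵ m/s.
T = 2πm/(|q|B) = 2π(3.322×10⁻²⁷)/((1.602×10⁻¹⁹)(2.32×10⁻³)) ≈ 5.616×10⁻⁵ s.
pitch = v∥ T = (2.244×10⁵)(5.616×10⁻⁵) ≈ 12.6 m.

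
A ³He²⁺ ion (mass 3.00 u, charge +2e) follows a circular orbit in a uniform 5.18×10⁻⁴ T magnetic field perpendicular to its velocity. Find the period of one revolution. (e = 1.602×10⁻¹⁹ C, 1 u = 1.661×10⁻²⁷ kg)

T ≈ 1.89×10⁻⁴ s

The cyclotron period depends only on m, q, B: T = 2πm/(|q|B).
T = 2π(4.983×10⁻²⁷)/((3.204×10⁻¹⁹)(5.18×10⁻⁴)) ≈ 1.89×10⁻⁴ s.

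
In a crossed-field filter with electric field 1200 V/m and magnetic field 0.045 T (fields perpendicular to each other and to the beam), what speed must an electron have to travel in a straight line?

Straight-line motion ⇒ electric and magnetic forces cancel, so E = vB.
v = E/B = 1200/0.045 = 2.7×10⁴ m/s.
The result is independent of the particle's charge and mass.

v = 2.7×10⁴ m/s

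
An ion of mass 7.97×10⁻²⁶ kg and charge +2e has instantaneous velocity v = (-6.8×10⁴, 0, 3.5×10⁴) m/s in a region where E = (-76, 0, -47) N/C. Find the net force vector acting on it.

F ≈ (-2.44×10⁻¹⁷, 0, -1.51×10⁻¹⁷) N

Only an electric field acts, so F = qE = (3.204×10⁻¹⁹ C)·(-76.0, 0, -47.0) = (-2.44×10⁻¹⁷, 0, -1.51×10⁻¹⁷) N.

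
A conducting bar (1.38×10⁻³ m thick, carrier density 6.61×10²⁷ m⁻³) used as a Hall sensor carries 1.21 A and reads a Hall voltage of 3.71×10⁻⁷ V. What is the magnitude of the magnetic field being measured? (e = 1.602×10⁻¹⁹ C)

From V_H = IB/(n e t), B = V_H n e t / I.
B = (3.71×10⁻⁷)(6.61×10²⁷)(1.602×10⁻¹⁹)(1.38×10⁻³)/1.21 ≈ 0.448 T.

B ≈ 0.448 T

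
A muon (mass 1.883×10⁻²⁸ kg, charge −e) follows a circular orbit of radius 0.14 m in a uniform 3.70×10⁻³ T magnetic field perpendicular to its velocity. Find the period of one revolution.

The cyclotron period depends only on m, q, B: T = 2πm/(|q|B).
T = 2π(1.883×10⁻²⁸)/((1.602×10⁻¹⁹)(3.70×10⁻³)) ≈ 2.00×10⁻⁶ s.

T ≈ 2.00×10⁻⁶ s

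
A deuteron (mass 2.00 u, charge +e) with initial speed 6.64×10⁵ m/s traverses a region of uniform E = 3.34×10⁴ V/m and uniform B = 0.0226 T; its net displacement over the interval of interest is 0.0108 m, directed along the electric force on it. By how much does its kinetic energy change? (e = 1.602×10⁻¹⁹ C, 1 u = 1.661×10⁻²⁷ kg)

ΔKE ≈ 5.78×10⁻¹⁷ J

The magnetic force is always ⟂ v and does no work; only the electric force changes KE.
ΔKE = F_E · d = |q|E d = (1.602×10⁻¹⁹)(3.34×10⁴)(0.0108) ≈ 5.78×10⁻¹⁷ J.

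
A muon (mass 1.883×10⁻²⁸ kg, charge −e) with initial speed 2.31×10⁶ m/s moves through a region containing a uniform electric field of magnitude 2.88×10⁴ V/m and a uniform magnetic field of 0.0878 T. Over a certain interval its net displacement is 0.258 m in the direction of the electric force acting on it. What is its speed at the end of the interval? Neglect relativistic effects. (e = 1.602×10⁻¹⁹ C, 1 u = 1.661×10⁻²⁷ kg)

B does no work; ΔKE = |q|E d.
½mv_f² = ½mv₀² + |q|Ed = ½(1.883×10⁻²⁸)(2.31×10⁶)² + (1.602×10⁻¹⁹)(2.88×10⁴)(0.258) ≈ 5.024×10⁻¹⁶ J + 1.190×10⁻¹⁵ J ≈ 1.693×10⁻¹⁵ J.
v_f = √(2·1.693×10⁻¹⁵/1.883×10⁻²⁸) ≈ 4.24×10⁶ m/s.

v_f ≈ 4.24×10⁶ m/s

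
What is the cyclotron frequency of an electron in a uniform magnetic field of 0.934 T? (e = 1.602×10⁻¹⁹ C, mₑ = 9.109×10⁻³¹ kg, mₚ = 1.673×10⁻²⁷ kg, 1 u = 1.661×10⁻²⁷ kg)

f = |q|B/(2πm).
f = (1.602×10⁻¹⁹)(0.934)/(2π·9.109×10⁻³¹) ≈ 2.61×10¹⁰ Hz.

f ≈ 2.61×10¹⁰ Hz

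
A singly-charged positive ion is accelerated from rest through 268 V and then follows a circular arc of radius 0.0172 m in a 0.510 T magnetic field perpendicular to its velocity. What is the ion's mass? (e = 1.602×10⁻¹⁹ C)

m ≈ 2.30×10⁻²⁶ kg

Combine |q|V = ½mv² and r = mv/(|q|B): eliminate v to get m = qB²r²/(2V).
m = (1.602×10⁻¹⁹)(0.510)²(0.0172)²/(2·268) ≈ 2.30×10⁻²⁶ kg.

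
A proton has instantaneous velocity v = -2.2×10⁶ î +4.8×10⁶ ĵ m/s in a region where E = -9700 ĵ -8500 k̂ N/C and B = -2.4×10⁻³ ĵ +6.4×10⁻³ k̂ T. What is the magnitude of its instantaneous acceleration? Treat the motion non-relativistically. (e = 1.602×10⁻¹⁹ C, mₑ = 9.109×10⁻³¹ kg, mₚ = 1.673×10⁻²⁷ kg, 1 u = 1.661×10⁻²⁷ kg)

|a| ≈ 2.99×10¹² m/s²

v×B = (3.07×10⁴, 1.41×10⁴, 5280) N/C.
E + v×B = (3.07×10⁴, 4380, -3220) N/C.
F = q(E + v×B) = (1.602×10⁻¹⁹ C)·(3.07×10⁴, 4380, -3220) = (4.92×10⁻¹⁵, 7.02×10⁻¹⁶, -5.16×10⁻¹⁶) N.
|a| = |F|/m = 4.998×10⁻¹⁵/1.673×10⁻²⁷ ≈ 2.99×10¹² m/s².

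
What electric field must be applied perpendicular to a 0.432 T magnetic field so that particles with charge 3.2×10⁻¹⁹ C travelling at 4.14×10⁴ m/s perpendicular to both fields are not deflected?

E = 1.79×10⁴ V/m

For straight-line motion qE = qvB, so E = vB.
E = 4.14×10⁴ × 0.432 = 1.79×10⁴ V/m.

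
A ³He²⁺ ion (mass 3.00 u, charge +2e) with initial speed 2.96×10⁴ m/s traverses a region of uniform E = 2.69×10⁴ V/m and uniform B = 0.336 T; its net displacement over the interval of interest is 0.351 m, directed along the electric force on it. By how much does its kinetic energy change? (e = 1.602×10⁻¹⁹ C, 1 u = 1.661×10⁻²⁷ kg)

ΔKE ≈ 3.03×10⁻¹⁵ J

The magnetic force is always ⟂ v and does no work; only the electric force changes KE.
ΔKE = F_E · d = |q|E d = (3.204×10⁻¹⁹)(2.69×10⁴)(0.351) ≈ 3.03×10⁻¹⁵ J.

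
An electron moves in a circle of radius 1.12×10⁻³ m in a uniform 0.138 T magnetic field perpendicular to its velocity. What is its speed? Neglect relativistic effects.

From |q|vB = mv²/r, v = |q|Br/m.
v = (1.602×10⁻¹⁹)(0.138)(1.12×10⁻³)/9.109×10⁻³¹ ≈ 2.72×10⁷ m/s.

v ≈ 2.72×10⁷ m/s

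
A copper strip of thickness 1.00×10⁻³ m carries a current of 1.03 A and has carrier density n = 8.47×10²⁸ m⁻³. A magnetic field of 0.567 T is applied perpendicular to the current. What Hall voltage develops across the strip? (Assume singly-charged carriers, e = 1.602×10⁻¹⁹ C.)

V_H = IB/(n e t).
V_H = (1.03)(0.567)/((8.47×10²⁸)(1.602×10⁻¹⁹)(1.00×10⁻³)) ≈ 4.30×10⁻⁸ V.

V_H ≈ 4.30×10⁻⁸ V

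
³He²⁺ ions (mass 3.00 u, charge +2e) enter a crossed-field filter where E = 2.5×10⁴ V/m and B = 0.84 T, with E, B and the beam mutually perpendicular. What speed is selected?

For undeflected motion the electric and magnetic forces balance: qE = qvB.
v = E/B = 2.5×10⁴/0.84 = 3.0×10⁴ m/s.

v = 3.0×10⁴ m/s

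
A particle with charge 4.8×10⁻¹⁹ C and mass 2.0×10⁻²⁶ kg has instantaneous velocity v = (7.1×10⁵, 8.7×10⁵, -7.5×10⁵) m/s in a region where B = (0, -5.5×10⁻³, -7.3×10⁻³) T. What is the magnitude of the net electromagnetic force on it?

v×B = (-1.05×10⁴, 5180, -3900) N/C.
F = q v×B = (4.8×10⁻¹⁹ C)·(-1.05×10⁴, 5180, -3900) = (-5.03×10⁻¹⁵, 2.49×10⁻¹⁵, -1.87×10⁻¹⁵) N.
|F| = 5.92×10⁻¹⁵ N.

|F| ≈ 5.92×10⁻¹⁵ N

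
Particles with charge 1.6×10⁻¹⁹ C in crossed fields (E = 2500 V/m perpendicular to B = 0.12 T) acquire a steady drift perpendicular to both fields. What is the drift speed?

v_d ≈ 2.1×10⁴ m/s

The steady drift has the magnetic force balancing the electric force, so v_d = E/B.
v_d = 2500/0.12 = 2.1×10⁴ m/s.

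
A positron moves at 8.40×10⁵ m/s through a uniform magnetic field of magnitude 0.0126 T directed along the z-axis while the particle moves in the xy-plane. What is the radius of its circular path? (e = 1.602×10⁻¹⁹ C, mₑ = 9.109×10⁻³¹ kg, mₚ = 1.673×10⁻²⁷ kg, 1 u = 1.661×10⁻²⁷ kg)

r ≈ 3.79×10⁻⁴ m

The magnetic force provides the centripetal force: |q|vB = mv²/r.
r = mv/(|q|B) = (9.109×10⁻³¹)(8.40×10⁵)/((1.602×10⁻¹⁹)(0.0126)) ≈ 3.79×10⁻⁴ m.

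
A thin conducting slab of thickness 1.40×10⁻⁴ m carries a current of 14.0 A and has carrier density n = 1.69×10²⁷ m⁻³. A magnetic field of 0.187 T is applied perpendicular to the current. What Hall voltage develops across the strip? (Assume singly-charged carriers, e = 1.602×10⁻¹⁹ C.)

V_H ≈ 6.91×10⁻⁵ V

V_H = IB/(n e t).
V_H = (14.0)(0.187)/((1.69×10²⁷)(1.602×10⁻¹⁹)(1.40×10⁻⁴)) ≈ 6.91×10⁻⁵ V.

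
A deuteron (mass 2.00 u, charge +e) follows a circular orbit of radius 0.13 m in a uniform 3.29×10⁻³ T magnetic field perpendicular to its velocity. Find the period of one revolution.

T ≈ 3.96×10⁻⁵ s

The cyclotron period depends only on m, q, B: T = 2πm/(|q|B).
T = 2π(3.322×10⁻²⁷)/((1.602×10⁻¹⁹)(3.29×10⁻³)) ≈ 3.96×10⁻⁵ s.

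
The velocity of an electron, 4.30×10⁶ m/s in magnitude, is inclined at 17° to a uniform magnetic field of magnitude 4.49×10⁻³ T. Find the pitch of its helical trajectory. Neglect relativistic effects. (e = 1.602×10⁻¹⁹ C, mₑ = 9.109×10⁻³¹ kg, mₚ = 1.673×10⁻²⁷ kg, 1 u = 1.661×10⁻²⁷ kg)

v∥ = v cosθ = 4.30×10⁶·cos17° ≈ 4.112×10⁶ m/s.
T = 2πm/(|q|B) = 2π(9.109×10⁻³¹)/((1.602×10⁻¹⁹)(4.49×10⁻³)) ≈ 7.957×10⁻⁹ s.
pitch = v∥ T = (4.112×10⁶)(7.957×10⁻⁹) ≈ 0.0327 m.

p ≈ 0.0327 m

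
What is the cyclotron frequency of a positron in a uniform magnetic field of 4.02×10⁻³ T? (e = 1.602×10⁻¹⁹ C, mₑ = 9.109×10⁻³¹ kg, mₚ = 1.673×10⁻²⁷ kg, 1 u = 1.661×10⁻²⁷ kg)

f = |q|B/(2πm).
f = (1.602×10⁻¹⁹)(4.02×10⁻³)/(2π·9.109×10⁻³¹) ≈ 1.13×10⁸ Hz.

f ≈ 1.13×10⁸ Hz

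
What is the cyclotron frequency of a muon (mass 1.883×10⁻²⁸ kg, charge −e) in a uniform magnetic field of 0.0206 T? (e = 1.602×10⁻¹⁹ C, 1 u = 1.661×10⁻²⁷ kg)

f = |q|B/(2πm).
f = (1.602×10⁻¹⁹)(0.0206)/(2π·1.883×10⁻²⁸) ≈ 2.79×10⁶ Hz.

f ≈ 2.79×10⁶ Hz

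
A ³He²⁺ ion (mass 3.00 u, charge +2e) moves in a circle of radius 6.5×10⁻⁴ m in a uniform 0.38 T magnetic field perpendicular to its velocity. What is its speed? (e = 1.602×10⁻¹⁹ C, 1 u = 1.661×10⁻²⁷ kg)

From |q|vB = mv²/r, v = |q|Br/m.
v = (3.204×10⁻¹⁹)(0.38)(6.5×10⁻⁴)/4.983×10⁻²⁷ ≈ 1.6×10⁴ m/s.

v ≈ 1.6×10⁴ m/s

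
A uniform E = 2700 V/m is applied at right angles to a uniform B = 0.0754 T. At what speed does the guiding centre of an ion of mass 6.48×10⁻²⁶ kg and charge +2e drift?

v_d ≈ 3.58×10⁴ m/s

The steady drift has the magnetic force balancing the electric force, so v_d = E/B.
v_d = 2700/0.0754 = 3.58×10⁴ m/s.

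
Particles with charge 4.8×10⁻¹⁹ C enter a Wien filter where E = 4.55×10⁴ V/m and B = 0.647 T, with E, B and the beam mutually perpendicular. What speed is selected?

Zero net Lorentz force requires |qE| = |q v×B|, i.e. E = vB.
v = E/B = 4.55×10⁴/0.647 = 7.03×10⁴ m/s.

v = 7.03×10⁴ m/s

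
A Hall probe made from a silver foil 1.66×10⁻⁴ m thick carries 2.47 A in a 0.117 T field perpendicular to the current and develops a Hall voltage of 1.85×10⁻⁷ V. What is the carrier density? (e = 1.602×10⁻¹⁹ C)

From V_H = IB/(n e t), n = IB/(V_H e t).
n = (2.47)(0.117)/((1.85×10⁻⁷)(1.602×10⁻¹⁹)(1.66×10⁻⁴)) ≈ 5.87×10²⁸ m⁻³.

n ≈ 5.87×10²⁸ m⁻³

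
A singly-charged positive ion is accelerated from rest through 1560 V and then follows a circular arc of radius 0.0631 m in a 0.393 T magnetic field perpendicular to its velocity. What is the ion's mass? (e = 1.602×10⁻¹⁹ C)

Combine |q|V = ½mv² and r = mv/(|q|B): eliminate v to get m = qB²r²/(2V).
m = (1.602×10⁻¹⁹)(0.393)²(0.0631)²/(2·1560) ≈ 3.16×10⁻²⁶ kg.

m ≈ 3.16×10⁻²⁶ kg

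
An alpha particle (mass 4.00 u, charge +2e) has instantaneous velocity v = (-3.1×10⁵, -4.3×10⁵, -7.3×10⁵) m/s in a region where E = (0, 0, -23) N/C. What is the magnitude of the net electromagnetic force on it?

Only an electric field acts, so F = qE = (3.204×10⁻¹⁹ C)·(0, 0, -23.0) = (0, 0, -7.37×10⁻¹⁸) N.
|F| = 7.37×10⁻¹⁸ N.

|F| ≈ 7.37×10⁻¹⁸ N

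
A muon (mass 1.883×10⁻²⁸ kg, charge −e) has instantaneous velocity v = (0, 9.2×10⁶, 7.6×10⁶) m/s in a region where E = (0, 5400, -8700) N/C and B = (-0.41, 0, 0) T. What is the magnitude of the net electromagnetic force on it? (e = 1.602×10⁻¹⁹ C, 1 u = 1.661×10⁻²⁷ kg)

v×B = (0, -3.12×10⁶, 3.77×10⁶) N/C.
E + v×B = (0, -3.11×10⁶, 3.76×10⁶) N/C.
F = q(E + v×B) = (−1.602×10⁻¹⁹ C)·(0, -3.11×10⁶, 3.76×10⁶) = (0, 4.98×10⁻¹³, -6.03×10⁻¹³) N.
|F| = 7.82×10⁻¹³ N.

|F| ≈ 7.82×10⁻¹³ N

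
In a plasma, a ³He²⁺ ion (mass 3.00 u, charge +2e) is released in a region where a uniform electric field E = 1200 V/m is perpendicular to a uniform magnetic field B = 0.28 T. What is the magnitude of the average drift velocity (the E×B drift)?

The E×B drift speed is v_d = E/B.
v_d = 1200/0.28 = 4300 m/s.

v_d ≈ 4300 m/s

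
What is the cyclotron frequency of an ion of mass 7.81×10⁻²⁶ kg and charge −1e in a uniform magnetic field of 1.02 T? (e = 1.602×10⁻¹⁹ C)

f = |q|B/(2πm).
f = (1.602×10⁻¹⁹)(1.02)/(2π·7.81×10⁻²⁶) ≈ 3.33×10⁵ Hz.

f ≈ 3.33×10⁵ Hz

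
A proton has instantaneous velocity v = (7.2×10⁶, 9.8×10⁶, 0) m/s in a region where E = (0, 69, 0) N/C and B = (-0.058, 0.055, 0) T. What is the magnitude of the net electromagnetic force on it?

v×B = (0, 0, 9.64×10⁵) N/C.
E + v×B = (0, 69.0, 9.64×10⁵) N/C.
F = q(E + v×B) = (1.602×10⁻¹⁹ C)·(0, 69.0, 9.64×10⁵) = (0, 1.11×10⁻¹⁷, 1.54×10⁻¹³) N.
|F| = 1.54×10⁻¹³ N.

|F| ≈ 1.54×10⁻¹³ N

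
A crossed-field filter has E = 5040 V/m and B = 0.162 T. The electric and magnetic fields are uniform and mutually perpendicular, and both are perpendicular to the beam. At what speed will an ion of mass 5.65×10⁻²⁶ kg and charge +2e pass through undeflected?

v = 3.11×10⁴ m/s

For undeflected motion the electric and magnetic forces balance: qE = qvB.
v = E/B = 5040/0.162 = 3.11×10⁴ m/s.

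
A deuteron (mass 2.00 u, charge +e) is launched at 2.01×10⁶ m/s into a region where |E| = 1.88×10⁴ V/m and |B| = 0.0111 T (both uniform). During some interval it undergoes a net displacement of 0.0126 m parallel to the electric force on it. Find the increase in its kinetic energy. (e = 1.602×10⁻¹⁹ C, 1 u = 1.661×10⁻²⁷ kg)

ΔKE ≈ 3.79×10⁻¹⁷ J

The magnetic force is always ⟂ v and does no work; only the electric force changes KE.
ΔKE = F_E · d = |q|E d = (1.602×10⁻¹⁹)(1.88×10⁴)(0.0126) ≈ 3.79×10⁻¹⁷ J.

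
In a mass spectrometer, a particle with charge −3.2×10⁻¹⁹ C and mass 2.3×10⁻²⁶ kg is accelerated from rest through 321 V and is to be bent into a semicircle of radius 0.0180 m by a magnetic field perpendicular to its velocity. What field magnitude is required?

B ≈ 0.377 T

v = √(2|q|V/m) = √(2·3.2×10⁻¹⁹·321/2.3×10⁻²⁶) ≈ 9.451×10⁴ m/s.
B = mv/(|q|r) = (2.3×10⁻²⁶)(9.451×10⁴)/((3.2×10⁻¹⁹)(0.0180)) ≈ 0.377 T.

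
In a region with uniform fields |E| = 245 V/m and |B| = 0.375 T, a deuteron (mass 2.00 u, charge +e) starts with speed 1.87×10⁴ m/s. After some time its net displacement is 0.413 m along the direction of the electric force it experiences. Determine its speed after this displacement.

B does no work; ΔKE = |q|E d.
½mv_f² = ½mv₀² + |q|Ed = ½(3.322×10⁻²⁷)(1.87×10⁴)² + (1.602×10⁻¹⁹)(245)(0.413) ≈ 5.808×10⁻¹⁹ J + 1.621×10⁻¹⁷ J ≈ 1.679×10⁻¹⁷ J.
v_f = √(2·1.679×10⁻¹⁷/3.322×10⁻²⁷) ≈ 1.01×10⁵ m/s.

v_f ≈ 1.01×10⁵ m/s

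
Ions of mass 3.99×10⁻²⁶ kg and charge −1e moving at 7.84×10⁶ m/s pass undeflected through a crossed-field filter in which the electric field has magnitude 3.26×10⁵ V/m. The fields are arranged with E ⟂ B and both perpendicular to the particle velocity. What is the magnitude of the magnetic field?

Balance of forces in the selector: qE = qvB ⇒ B = E/v.
B = 3.26×10⁵/7.84×10⁶ = 0.0416 T.

B = 0.0416 T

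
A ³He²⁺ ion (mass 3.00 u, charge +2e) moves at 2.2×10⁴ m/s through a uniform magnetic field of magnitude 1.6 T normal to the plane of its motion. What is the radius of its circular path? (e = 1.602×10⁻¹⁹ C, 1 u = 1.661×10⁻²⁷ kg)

The magnetic force provides the centripetal force: |q|vB = mv²/r.
r = mv/(|q|B) = (4.983×10⁻²⁷)(2.2×10⁴)/((3.204×10⁻¹⁹)(1.6)) ≈ 2.1×10⁻⁴ m.

r ≈ 2.1×10⁻⁴ m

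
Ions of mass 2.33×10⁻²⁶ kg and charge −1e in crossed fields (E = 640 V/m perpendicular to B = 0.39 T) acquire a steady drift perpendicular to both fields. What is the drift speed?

v_d ≈ 1600 m/s

In crossed fields the guiding centre drifts at v_d = |E×B|/B² = E/B, independent of charge and mass.
v_d = 640/0.39 = 1600 m/s.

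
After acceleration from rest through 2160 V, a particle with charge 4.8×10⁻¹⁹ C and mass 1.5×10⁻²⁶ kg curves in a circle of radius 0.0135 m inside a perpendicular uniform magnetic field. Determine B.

v = √(2|q|V/m) = √(2·4.8×10⁻¹⁹·2160/1.5×10⁻²⁶) ≈ 3.718×10⁵ m/s.
B = mv/(|q|r) = (1.5×10⁻²⁶)(3.718×10⁵)/((4.8×10⁻¹⁹)(0.0135)) ≈ 0.861 T.

B ≈ 0.861 T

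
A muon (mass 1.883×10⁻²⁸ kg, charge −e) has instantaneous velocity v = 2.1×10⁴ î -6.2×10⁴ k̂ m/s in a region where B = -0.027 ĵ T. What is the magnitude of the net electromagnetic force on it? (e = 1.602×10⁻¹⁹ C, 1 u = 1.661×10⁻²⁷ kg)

|F| ≈ 2.83×10⁻¹⁶ N

v×B = (-1670, 0, -567) N/C.
F = q v×B = (−1.602×10⁻¹⁹ C)·(-1670, 0, -567) = (2.68×10⁻¹⁶, 0, 9.08×10⁻¹⁷) N.
|F| = 2.83×10⁻¹⁶ N.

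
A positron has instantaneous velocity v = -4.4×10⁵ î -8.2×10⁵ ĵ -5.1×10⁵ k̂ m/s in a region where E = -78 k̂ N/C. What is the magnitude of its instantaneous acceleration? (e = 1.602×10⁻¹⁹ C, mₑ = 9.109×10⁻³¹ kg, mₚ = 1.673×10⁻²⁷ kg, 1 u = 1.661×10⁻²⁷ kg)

Only an electric field acts, so F = qE = (1.602×10⁻¹⁹ C)·(0, 0, -78.0) = (0, 0, -1.25×10⁻¹⁷) N.
|a| = |F|/m = 1.250×10⁻¹⁷/9.109×10⁻³¹ ≈ 1.37×10¹³ m/s².

|a| ≈ 1.37×10¹³ m/s²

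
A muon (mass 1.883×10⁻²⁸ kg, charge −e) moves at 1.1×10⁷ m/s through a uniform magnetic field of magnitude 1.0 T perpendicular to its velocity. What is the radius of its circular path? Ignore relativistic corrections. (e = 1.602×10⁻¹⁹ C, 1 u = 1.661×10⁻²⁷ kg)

r ≈ 0.013 m

The magnetic force provides the centripetal force: |q|vB = mv²/r.
r = mv/(|q|B) = (1.883×10⁻²⁸)(1.1×10⁷)/((1.602×10⁻¹⁹)(1.0)) ≈ 0.013 m.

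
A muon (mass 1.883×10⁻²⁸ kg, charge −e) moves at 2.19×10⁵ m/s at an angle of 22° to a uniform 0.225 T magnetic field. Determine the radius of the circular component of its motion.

r ≈ 4.29×10⁻⁴ m

v⊥ = v sinθ = 2.19×10⁵·sin22° ≈ 8.204×10⁴ m/s.
r = m v⊥/(|q|B) = (1.883×10⁻²⁸)(8.204×10⁴)/((1.602×10⁻¹⁹)(0.225)) ≈ 4.29×10⁻⁴ m.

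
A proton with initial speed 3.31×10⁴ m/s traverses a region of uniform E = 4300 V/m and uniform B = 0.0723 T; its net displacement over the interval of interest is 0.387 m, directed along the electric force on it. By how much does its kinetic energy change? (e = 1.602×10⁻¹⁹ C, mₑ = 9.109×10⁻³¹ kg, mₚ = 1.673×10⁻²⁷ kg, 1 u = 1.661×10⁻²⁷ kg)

The magnetic force is always ⟂ v and does no work; only the electric force changes KE.
ΔKE = F_E · d = |q|E d = (1.602×10⁻¹⁹)(4300)(0.387) ≈ 2.67×10⁻¹⁶ J.

ΔKE ≈ 2.67×10⁻¹⁶ J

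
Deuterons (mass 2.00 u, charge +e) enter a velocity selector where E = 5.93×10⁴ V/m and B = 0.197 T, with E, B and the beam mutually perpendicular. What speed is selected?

v = 3.01×10⁵ m/s

For undeflected motion the electric and magnetic forces balance: qE = qvB.
v = E/B = 5.93×10⁴/0.197 = 3.01×10⁵ m/s.
The result is independent of the particle's charge and mass.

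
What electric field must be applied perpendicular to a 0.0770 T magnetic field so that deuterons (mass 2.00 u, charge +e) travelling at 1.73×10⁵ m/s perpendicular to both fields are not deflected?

E = 1.33×10⁴ V/m

For straight-line motion qE = qvB, so E = vB.
E = 1.73×10⁵ × 0.0770 = 1.33×10⁴ V/m.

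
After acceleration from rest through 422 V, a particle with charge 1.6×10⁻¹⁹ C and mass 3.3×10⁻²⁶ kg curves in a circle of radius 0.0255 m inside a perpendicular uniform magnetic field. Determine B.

B ≈ 0.517 T

v = √(2|q|V/m) = √(2·1.6×10⁻¹⁹·422/3.3×10⁻²⁶) ≈ 6.397×10⁴ m/s.
B = mv/(|q|r) = (3.3×10⁻²⁶)(6.397×10⁴)/((1.6×10⁻¹⁹)(0.0255)) ≈ 0.517 T.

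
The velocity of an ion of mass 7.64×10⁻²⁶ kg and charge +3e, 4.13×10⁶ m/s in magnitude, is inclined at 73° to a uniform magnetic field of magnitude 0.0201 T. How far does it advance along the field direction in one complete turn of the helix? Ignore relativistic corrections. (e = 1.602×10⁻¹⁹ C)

p ≈ 60.0 m

v∥ = v cosθ = 4.13×10⁶·cos73° ≈ 1.207×10⁶ m/s.
T = 2πm/(|q|B) = 2π(7.64×10⁻²⁶)/((4.806×10⁻¹⁹)(0.0201)) ≈ 4.969×10⁻⁵ s.
pitch = v∥ T = (1.207×10⁶)(4.969×10⁻⁵) ≈ 60.0 m.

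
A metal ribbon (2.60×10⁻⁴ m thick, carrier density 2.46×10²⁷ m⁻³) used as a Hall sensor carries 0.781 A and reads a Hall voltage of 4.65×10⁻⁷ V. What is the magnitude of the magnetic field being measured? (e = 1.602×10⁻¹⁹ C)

B ≈ 0.0610 T

From V_H = IB/(n e t), B = V_H n e t / I.
B = (4.65×10⁻⁷)(2.46×10²⁷)(1.602×10⁻¹⁹)(2.60×10⁻⁴)/0.781 ≈ 0.0610 T.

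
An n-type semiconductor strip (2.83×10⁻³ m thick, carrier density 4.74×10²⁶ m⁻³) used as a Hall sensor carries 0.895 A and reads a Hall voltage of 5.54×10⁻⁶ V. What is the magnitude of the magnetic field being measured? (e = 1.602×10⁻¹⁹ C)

From V_H = IB/(n e t), B = V_H n e t / I.
B = (5.54×10⁻⁶)(4.74×10²⁶)(1.602×10⁻¹⁹)(2.83×10⁻³)/0.895 ≈ 1.33 T.

B ≈ 1.33 T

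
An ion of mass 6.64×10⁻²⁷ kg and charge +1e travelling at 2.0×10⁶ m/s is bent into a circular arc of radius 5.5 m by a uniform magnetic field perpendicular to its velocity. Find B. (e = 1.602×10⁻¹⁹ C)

From |q|vB = mv²/r, B = mv/(|q|r).
B = (6.64×10⁻²⁷)(2.0×10⁶)/((1.602×10⁻¹⁹)(5.5)) ≈ 0.015 T.

B ≈ 0.015 T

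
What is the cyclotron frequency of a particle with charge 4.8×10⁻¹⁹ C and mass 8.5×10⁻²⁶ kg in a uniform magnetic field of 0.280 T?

f = |q|B/(2πm).
f = (4.8×10⁻¹⁹)(0.280)/(2π·8.5×10⁻²⁶) ≈ 2.52×10⁵ Hz.

f ≈ 2.52×10⁵ Hz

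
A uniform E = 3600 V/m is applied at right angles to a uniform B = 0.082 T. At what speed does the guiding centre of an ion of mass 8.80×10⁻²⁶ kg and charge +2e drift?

v_d ≈ 4.4×10⁴ m/s

The E×B drift speed is v_d = E/B.
v_d = 3600/0.082 = 4.4×10⁴ m/s.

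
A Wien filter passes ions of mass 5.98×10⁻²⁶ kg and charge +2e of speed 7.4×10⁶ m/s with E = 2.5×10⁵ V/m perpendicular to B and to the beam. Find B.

Balance of forces in the selector: qE = qvB ⇒ B = E/v.
B = 2.5×10⁵/7.4×10⁶ = 0.034 T.

B = 0.034 T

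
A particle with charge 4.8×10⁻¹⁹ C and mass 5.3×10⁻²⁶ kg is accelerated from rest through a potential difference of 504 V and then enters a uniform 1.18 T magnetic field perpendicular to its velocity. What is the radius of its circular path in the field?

Acceleration: |q|V = ½mv² ⇒ v = √(2|q|V/m) = √(2·4.8×10⁻¹⁹·504/5.3×10⁻²⁶) ≈ 9.555×10⁴ m/s.
In the field: r = mv/(|q|B) = (5.3×10⁻²⁶)(9.555×10⁴)/((4.8×10⁻¹⁹)(1.18)) ≈ 8.94×10⁻³ m.

r ≈ 8.94×10⁻³ m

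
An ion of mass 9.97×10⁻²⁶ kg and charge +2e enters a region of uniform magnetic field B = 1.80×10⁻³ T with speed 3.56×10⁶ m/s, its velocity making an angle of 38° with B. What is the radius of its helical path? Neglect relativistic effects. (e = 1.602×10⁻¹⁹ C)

r ≈ 379 m

v⊥ = v sinθ = 3.56×10⁶·sin38° ≈ 2.192×10⁶ m/s.
r = m v⊥/(|q|B) = (9.97×10⁻²⁶)(2.192×10⁶)/((3.204×10⁻¹⁹)(1.80×10⁻³)) ≈ 379 m.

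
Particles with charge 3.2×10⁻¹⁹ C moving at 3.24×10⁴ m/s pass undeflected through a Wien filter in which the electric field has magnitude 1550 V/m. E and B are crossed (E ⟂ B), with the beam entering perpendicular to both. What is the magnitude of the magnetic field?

Balance of forces in the selector: qE = qvB ⇒ B = E/v.
B = 1550/3.24×10⁴ = 0.0478 T.

B = 0.0478 T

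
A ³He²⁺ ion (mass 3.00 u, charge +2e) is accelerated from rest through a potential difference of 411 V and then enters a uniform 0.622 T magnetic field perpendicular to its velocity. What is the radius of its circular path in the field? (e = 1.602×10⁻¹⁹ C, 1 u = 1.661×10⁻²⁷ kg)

r ≈ 5.75×10⁻³ m

Acceleration: |q|V = ½mv² ⇒ v = √(2|q|V/m) = √(2·3.204×10⁻¹⁹·411/4.983×10⁻²⁷) ≈ 2.299×10⁵ m/s.
In the field: r = mv/(|q|B) = (4.983×10⁻²⁷)(2.299×10⁵)/((3.204×10⁻¹⁹)(0.622)) ≈ 5.75×10⁻³ m.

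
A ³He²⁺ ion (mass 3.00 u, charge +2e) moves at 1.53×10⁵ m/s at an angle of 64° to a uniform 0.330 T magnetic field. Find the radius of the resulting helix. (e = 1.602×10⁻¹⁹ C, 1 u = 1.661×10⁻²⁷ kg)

v⊥ = v sinθ = 1.53×10⁵·sin64° ≈ 1.375×10⁵ m/s.
r = m v⊥/(|q|B) = (4.983×10⁻²⁷)(1.375×10⁵)/((3.204×10⁻¹⁹)(0.330)) ≈ 6.48×10⁻³ m.

r ≈ 6.48×10⁻³ m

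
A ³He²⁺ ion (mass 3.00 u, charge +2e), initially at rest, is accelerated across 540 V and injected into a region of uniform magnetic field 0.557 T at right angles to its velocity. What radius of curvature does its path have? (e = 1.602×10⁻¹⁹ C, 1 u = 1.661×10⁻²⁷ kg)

r ≈ 7.36×10⁻³ m

Acceleration: |q|V = ½mv² ⇒ v = √(2|q|V/m) = √(2·3.204×10⁻¹⁹·540/4.983×10⁻²⁷) ≈ 2.635×10⁵ m/s.
In the field: r = mv/(|q|B) = (4.983×10⁻²⁷)(2.635×10⁵)/((3.204×10⁻¹⁹)(0.557)) ≈ 7.36×10⁻³ m.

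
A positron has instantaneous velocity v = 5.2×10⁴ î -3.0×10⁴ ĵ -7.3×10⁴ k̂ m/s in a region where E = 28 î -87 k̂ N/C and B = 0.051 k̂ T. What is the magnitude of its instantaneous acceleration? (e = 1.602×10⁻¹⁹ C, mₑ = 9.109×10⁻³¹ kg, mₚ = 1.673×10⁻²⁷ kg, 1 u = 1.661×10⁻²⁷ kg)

v×B = (-1530, -2650, 0) N/C.
E + v×B = (-1500, -2650, -87.0) N/C.
F = q(E + v×B) = (1.602×10⁻¹⁹ C)·(-1500, -2650, -87.0) = (-2.41×10⁻¹⁶, -4.25×10⁻¹⁶, -1.39×10⁻¹⁷) N.
|a| = |F|/m = 4.885×10⁻¹⁶/9.109×10⁻³¹ ≈ 5.36×10¹⁴ m/s².

|a| ≈ 5.36×10¹⁴ m/s²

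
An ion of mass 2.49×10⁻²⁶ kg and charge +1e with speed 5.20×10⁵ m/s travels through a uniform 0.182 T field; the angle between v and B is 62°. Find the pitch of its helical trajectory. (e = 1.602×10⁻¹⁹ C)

p ≈ 1.31 m

v∥ = v cosθ = 5.20×10⁵·cos62° ≈ 2.441×10⁵ m/s.
T = 2πm/(|q|B) = 2π(2.49×10⁻²⁶)/((1.602×10⁻¹⁹)(0.182)) ≈ 5.366×10⁻⁶ s.
pitch = v∥ T = (2.441×10⁵)(5.366×10⁻⁶) ≈ 1.31 m.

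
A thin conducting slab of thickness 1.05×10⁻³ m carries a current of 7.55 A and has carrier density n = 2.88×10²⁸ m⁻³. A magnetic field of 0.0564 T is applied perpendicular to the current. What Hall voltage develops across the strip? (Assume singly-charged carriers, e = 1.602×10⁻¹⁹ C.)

V_H = IB/(n e t).
V_H = (7.55)(0.0564)/((2.88×10²⁸)(1.602×10⁻¹⁹)(1.05×10⁻³)) ≈ 8.79×10⁻⁸ V.

V_H ≈ 8.79×10⁻⁸ V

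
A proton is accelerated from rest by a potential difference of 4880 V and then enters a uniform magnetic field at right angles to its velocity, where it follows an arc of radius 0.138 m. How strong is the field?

B ≈ 0.0732 T

v = √(2|q|V/m) = √(2·1.602×10⁻¹⁹·4880/1.673×10⁻²⁷) ≈ 9.667×10⁵ m/s.
B = mv/(|q|r) = (1.673×10⁻²⁷)(9.667×10⁵)/((1.602×10⁻¹⁹)(0.138)) ≈ 0.0732 T.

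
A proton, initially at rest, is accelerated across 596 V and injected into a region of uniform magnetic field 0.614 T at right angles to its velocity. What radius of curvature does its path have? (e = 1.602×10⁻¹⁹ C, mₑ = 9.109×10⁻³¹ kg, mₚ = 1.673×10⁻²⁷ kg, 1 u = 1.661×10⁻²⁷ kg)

r ≈ 5.75×10⁻³ m

Acceleration: |q|V = ½mv² ⇒ v = √(2|q|V/m) = √(2·1.602×10⁻¹⁹·596/1.673×10⁻²⁷) ≈ 3.378×10⁵ m/s.
In the field: r = mv/(|q|B) = (1.673×10⁻²⁷)(3.378×10⁵)/((1.602×10⁻¹⁹)(0.614)) ≈ 5.75×10⁻³ m.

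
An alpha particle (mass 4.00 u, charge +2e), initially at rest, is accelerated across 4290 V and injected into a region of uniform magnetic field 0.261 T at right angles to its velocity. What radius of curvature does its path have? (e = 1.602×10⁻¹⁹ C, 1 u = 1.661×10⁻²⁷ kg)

Acceleration: |q|V = ½mv² ⇒ v = √(2|q|V/m) = √(2·3.204×10⁻¹⁹·4290/6.644×10⁻²⁷) ≈ 6.432×10⁵ m/s.
In the field: r = mv/(|q|B) = (6.644×10⁻²⁷)(6.432×10⁵)/((3.204×10⁻¹⁹)(0.261)) ≈ 0.0511 m.

r ≈ 0.0511 m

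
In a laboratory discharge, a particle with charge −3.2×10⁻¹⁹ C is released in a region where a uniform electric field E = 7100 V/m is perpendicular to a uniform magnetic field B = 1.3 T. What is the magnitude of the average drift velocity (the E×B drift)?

v_d ≈ 5500 m/s

In crossed fields the guiding centre drifts at v_d = |E×B|/B² = E/B, independent of charge and mass.
v_d = 7100/1.3 = 5500 m/s.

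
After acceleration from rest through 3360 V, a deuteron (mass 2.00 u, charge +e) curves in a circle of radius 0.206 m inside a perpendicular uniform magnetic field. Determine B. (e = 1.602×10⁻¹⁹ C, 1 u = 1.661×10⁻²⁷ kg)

B ≈ 0.0573 T

v = √(2|q|V/m) = √(2·1.602×10⁻¹⁹·3360/3.322×10⁻²⁷) ≈ 5.693×10⁵ m/s.
B = mv/(|q|r) = (3.322×10⁻²⁷)(5.693×10⁵)/((1.602×10⁻¹⁹)(0.206)) ≈ 0.0573 T.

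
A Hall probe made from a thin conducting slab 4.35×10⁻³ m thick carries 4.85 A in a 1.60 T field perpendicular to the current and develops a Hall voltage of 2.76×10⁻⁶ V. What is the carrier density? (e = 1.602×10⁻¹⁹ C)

n ≈ 4.03×10²⁷ m⁻³

From V_H = IB/(n e t), n = IB/(V_H e t).
n = (4.85)(1.60)/((2.76×10⁻⁶)(1.602×10⁻¹⁹)(4.35×10⁻³)) ≈ 4.03×10²⁷ m⁻³.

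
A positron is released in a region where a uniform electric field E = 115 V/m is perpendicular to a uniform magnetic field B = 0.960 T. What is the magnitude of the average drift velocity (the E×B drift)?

v_d ≈ 120 m/s

The E×B drift speed is v_d = E/B.
v_d = 115/0.960 = 120 m/s.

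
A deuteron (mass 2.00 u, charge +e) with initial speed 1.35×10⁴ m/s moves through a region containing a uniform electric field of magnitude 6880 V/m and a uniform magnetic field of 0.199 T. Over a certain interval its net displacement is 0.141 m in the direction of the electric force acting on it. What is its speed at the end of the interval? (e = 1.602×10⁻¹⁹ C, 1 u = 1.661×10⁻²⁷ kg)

v_f ≈ 3.06×10⁵ m/s

B does no work; ΔKE = |q|E d.
½mv_f² = ½mv₀² + |q|Ed = ½(3.322×10⁻²⁷)(1.35×10⁴)² + (1.602×10⁻¹⁹)(6880)(0.141) ≈ 3.027×10⁻¹⁹ J + 1.554×10⁻¹⁶ J ≈ 1.557×10⁻¹⁶ J.
v_f = √(2·1.557×10⁻¹⁶/3.322×10⁻²⁷) ≈ 3.06×10⁵ m/s.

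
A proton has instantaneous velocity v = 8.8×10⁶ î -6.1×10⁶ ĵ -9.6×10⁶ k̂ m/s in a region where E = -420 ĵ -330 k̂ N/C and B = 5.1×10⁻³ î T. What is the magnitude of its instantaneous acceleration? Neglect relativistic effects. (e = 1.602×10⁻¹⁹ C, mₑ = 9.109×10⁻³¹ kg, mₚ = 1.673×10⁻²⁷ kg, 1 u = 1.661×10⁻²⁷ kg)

|a| ≈ 5.57×10¹² m/s²

v×B = (0, -4.90×10⁴, 3.11×10⁴) N/C.
E + v×B = (0, -4.94×10⁴, 3.08×10⁴) N/C.
F = q(E + v×B) = (1.602×10⁻¹⁹ C)·(0, -4.94×10⁴, 3.08×10⁴) = (0, -7.91×10⁻¹⁵, 4.93×10⁻¹⁵) N.
|a| = |F|/m = 9.322×10⁻¹⁵/1.673×10⁻²⁷ ≈ 5.57×10¹² m/s².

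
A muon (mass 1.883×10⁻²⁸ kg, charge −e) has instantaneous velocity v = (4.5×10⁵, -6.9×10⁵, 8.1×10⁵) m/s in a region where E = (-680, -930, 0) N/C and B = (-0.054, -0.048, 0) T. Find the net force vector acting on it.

v×B = (3.89×10⁴, -4.37×10⁴, -5.89×10⁴) N/C.
E + v×B = (3.82×10⁴, -4.47×10⁴, -5.89×10⁴) N/C.
F = q(E + v×B) = (−1.602×10⁻¹⁹ C)·(3.82×10⁴, -4.47×10⁴, -5.89×10⁴) = (-6.12×10⁻¹⁵, 7.16×10⁻¹⁵, 9.43×10⁻¹⁵) N.

F ≈ (-6.12×10⁻¹⁵, 7.16×10⁻¹⁵, 9.43×10⁻¹⁵) N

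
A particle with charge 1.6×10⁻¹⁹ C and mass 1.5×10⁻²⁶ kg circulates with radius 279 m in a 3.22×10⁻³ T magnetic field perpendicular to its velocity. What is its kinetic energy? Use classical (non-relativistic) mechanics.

v = |q|Br/m, then KE = ½mv² = (qBr)²/(2m).
v = (1.6×10⁻¹⁹)(3.22×10⁻³)(279)/1.5×10⁻²⁶ ≈ 9.583×10⁶ m/s.
KE = ½(1.5×10⁻²⁶)(9.583×10⁶)² ≈ 6.89×10⁻¹³ J = 4.30×10⁶ eV.

KE ≈ 4.30×10⁶ eV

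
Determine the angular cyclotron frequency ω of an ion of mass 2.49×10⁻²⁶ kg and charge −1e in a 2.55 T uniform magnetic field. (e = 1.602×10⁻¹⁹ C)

ω = |q|B/m.
ω = (1.602×10⁻¹⁹)(2.55)/2.49×10⁻²⁶ ≈ 1.64×10⁷ rad/s.

ω ≈ 1.64×10⁷ rad/s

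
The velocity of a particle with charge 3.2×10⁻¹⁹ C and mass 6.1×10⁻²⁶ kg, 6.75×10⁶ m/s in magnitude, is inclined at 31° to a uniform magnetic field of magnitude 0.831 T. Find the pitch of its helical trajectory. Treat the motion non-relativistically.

v∥ = v cosθ = 6.75×10⁶·cos31° ≈ 5.786×10⁶ m/s.
T = 2πm/(|q|B) = 2π(6.1×10⁻²⁶)/((3.2×10⁻¹⁹)(0.831)) ≈ 1.441×10⁻⁶ s.
pitch = v∥ T = (5.786×10⁶)(1.441×10⁻⁶) ≈ 8.34 m.

p ≈ 8.34 m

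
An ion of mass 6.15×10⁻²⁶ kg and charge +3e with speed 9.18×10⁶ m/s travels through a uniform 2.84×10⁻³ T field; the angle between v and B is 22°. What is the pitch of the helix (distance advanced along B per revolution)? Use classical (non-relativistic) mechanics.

p ≈ 2410 m

v∥ = v cosθ = 9.18×10⁶·cos22° ≈ 8.512×10⁶ m/s.
T = 2πm/(|q|B) = 2π(6.15×10⁻²⁶)/((4.806×10⁻¹⁹)(2.84×10⁻³)) ≈ 2.831×10⁻⁴ s.
pitch = v∥ T = (8.512×10⁶)(2.831×10⁻⁴) ≈ 2410 m.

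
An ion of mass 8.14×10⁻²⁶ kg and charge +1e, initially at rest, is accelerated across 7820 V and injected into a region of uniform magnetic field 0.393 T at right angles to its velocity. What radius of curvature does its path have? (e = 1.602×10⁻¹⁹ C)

r ≈ 0.227 m

Acceleration: |q|V = ½mv² ⇒ v = √(2|q|V/m) = √(2·1.602×10⁻¹⁹·7820/8.14×10⁻²⁶) ≈ 1.754×10⁵ m/s.
In the field: r = mv/(|q|B) = (8.14×10⁻²⁶)(1.754×10⁵)/((1.602×10⁻¹⁹)(0.393)) ≈ 0.227 m.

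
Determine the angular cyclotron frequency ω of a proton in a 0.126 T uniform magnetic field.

ω ≈ 1.21×10⁷ rad/s

ω = |q|B/m.
ω = (1.602×10⁻¹⁹)(0.126)/1.673×10⁻²⁷ ≈ 1.21×10⁷ rad/s.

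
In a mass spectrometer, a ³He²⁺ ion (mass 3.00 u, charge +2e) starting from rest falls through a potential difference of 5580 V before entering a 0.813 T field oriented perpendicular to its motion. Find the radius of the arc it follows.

r ≈ 0.0162 m

Acceleration: |q|V = ½mv² ⇒ v = √(2|q|V/m) = √(2·3.204×10⁻¹⁹·5580/4.983×10⁻²⁷) ≈ 8.471×10⁵ m/s.
In the field: r = mv/(|q|B) = (4.983×10⁻²⁷)(8.471×10⁵)/((3.204×10⁻¹⁹)(0.813)) ≈ 0.0162 m.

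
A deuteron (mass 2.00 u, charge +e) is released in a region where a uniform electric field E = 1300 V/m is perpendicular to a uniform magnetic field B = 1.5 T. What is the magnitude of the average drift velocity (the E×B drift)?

The steady drift has the magnetic force balancing the electric force, so v_d = E/B.
v_d = 1300/1.5 = 870 m/s.

v_d ≈ 870 m/s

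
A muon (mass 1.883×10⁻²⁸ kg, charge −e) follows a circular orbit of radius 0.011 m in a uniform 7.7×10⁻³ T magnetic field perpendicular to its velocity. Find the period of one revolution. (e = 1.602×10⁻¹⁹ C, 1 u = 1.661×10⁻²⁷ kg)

T ≈ 9.6×10⁻⁷ s

The cyclotron period depends only on m, q, B: T = 2πm/(|q|B).
T = 2π(1.883×10⁻²⁸)/((1.602×10⁻¹⁹)(7.7×10⁻³)) ≈ 9.6×10⁻⁷ s.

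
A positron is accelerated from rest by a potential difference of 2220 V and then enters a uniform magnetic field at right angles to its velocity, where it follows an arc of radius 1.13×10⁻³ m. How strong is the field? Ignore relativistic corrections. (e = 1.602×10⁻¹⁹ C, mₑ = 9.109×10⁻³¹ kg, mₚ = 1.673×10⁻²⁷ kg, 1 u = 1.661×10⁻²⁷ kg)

B ≈ 0.141 T

v = √(2|q|V/m) = √(2·1.602×10⁻¹⁹·2220/9.109×10⁻³¹) ≈ 2.794×10⁷ m/s.
B = mv/(|q|r) = (9.109×10⁻³¹)(2.794×10⁷)/((1.602×10⁻¹⁹)(1.13×10⁻³)) ≈ 0.141 T.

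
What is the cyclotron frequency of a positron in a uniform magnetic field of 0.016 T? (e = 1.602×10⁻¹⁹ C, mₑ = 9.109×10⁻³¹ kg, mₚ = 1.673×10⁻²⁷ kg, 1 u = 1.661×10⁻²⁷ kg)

f ≈ 4.5×10⁸ Hz

f = |q|B/(2πm).
f = (1.602×10⁻¹⁹)(0.016)/(2π·9.109×10⁻³¹) ≈ 4.5×10⁸ Hz.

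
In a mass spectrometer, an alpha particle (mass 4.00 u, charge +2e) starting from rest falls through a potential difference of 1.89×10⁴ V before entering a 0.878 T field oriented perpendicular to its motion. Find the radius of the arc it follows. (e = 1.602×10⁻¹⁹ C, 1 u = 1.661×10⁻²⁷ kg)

Acceleration: |q|V = ½mv² ⇒ v = √(2|q|V/m) = √(2·3.204×10⁻¹⁹·1.89×10⁴/6.644×10⁻²⁷) ≈ 1.350×10⁶ m/s.
In the field: r = mv/(|q|B) = (6.644×10⁻²⁷)(1.350×10⁶)/((3.204×10⁻¹⁹)(0.878)) ≈ 0.0319 m.

r ≈ 0.0319 m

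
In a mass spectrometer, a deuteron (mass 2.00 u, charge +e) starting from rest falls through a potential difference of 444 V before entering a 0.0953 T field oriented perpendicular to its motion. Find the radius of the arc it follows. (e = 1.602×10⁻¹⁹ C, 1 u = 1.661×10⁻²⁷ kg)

Acceleration: |q|V = ½mv² ⇒ v = √(2|q|V/m) = √(2·1.602×10⁻¹⁹·444/3.322×10⁻²⁷) ≈ 2.069×10⁵ m/s.
In the field: r = mv/(|q|B) = (3.322×10⁻²⁷)(2.069×10⁵)/((1.602×10⁻¹⁹)(0.0953)) ≈ 0.0450 m.

r ≈ 0.0450 m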